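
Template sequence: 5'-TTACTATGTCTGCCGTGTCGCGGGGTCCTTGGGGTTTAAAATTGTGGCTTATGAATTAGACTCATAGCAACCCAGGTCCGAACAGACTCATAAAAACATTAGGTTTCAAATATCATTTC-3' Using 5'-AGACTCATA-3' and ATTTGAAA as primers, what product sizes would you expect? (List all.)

54 bp, 28 bp

The forward primer AGACTCATA matches the top strand at positions 58–66, 84–92.
The reverse primer's reverse complement is TTTCAAAT, matching at positions 104–111.
Each forward site pairs with the reverse site to give a product ending at position 111: sizes 54, 28 bp.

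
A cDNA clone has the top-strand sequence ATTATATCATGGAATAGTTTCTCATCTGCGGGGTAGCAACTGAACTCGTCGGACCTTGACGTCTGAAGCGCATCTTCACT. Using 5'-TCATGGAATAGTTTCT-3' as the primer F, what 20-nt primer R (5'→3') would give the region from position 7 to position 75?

5'-AGATGCGCTTCAGACGTCAA-3'

The product's 3' end on the top strand is position 75.
The reverse primer anneals to the top strand over positions 56–75, i.e. to TTGACGTCTGAAGCGCATCT.
Its sequence written 5'→3' is the reverse complement: AGATGCGCTTCAGACGTCAA.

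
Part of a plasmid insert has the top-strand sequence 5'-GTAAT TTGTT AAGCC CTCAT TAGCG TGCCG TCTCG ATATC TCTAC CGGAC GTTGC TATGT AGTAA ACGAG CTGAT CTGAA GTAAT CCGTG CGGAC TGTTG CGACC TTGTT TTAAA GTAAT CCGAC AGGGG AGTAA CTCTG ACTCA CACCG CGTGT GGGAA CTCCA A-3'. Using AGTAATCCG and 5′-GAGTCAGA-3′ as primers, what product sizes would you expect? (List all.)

65 bp, 30 bp

The forward primer AGTAATCCG matches the top strand at positions 80–88, 115–123.
The reverse primer's reverse complement is TCTGACTC, matching at positions 137–144.
Each forward site pairs with the reverse site to give a product ending at position 144: sizes 65, 30 bp.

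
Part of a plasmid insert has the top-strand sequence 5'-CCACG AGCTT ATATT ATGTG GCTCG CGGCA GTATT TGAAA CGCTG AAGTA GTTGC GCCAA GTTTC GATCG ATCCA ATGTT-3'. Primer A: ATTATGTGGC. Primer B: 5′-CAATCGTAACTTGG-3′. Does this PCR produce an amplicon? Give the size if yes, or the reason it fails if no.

Primer B (CAATCGTAACTTGG) does not match the top strand, and its reverse complement CCAAGTTACGATTG does not match either.
With no annealing site for primer B, no amplification occurs.

No product — primer B has no binding site in the template.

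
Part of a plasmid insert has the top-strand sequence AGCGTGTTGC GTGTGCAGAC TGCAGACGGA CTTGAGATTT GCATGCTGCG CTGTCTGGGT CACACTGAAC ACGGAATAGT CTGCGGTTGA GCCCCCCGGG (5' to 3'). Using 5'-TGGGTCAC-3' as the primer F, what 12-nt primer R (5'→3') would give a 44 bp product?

The forward primer binds at positions 56–63, so a 44 bp product ends at position 56 + 44 − 1 = 99.
The reverse primer anneals to the top strand over positions 88–99, i.e. to TGAGCCCCCCGG.
Its sequence written 5'→3' is the reverse complement: CCGGGGGGCTCA.

5'-CCGGGGGGCTCA-3'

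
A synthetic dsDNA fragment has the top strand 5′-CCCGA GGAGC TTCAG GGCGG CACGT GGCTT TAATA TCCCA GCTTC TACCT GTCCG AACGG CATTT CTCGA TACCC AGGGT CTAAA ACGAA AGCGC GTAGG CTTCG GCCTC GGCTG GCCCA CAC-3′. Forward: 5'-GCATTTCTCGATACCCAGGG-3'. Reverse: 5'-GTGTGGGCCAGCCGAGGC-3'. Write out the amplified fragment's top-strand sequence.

Scanning the template, GCATTTCTCGATACCCAGGG occurs at positions 60–79; this primer anneals to the bottom strand there with its 3' end pointing downstream.
Taking the reverse complement of GTGTGGGCCAGCCGAGGC gives GCCTCGGCTGGCCCACAC, found at positions 106–123 on the template; the primer anneals here to the top strand with its 3' end pointing upstream.
The product is the template from position 60 through 123 (64 bp).

5'-GCATTTCTCGATACCCAGGGTCTAAAACGAAAGCGCGTAGGCTTCGGCCTCGGCTGGCCCACAC-3'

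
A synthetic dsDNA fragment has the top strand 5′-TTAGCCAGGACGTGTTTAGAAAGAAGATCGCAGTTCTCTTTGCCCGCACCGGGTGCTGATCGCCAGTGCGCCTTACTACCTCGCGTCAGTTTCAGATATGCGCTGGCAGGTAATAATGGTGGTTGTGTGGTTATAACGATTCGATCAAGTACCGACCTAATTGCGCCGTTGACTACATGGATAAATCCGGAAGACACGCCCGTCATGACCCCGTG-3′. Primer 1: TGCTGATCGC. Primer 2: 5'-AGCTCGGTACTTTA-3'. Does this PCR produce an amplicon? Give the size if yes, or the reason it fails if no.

Primer 2 (AGCTCGGTACTTTA) does not match the top strand, and its reverse complement TAAAGTACCGAGCT does not match either.
With no annealing site for primer 2, no amplification occurs.

No product — primer 2 has no binding site in the template.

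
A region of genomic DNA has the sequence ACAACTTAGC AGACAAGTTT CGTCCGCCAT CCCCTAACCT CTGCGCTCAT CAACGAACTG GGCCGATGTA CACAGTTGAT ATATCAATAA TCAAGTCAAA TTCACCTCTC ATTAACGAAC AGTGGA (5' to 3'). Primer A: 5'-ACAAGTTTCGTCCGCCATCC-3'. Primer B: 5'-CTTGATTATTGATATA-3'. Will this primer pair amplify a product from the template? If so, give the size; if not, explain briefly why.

Primer A (ACAAGTTTCGTCCGCCATCC) matches the top strand at positions 13–32; it acts as a forward primer.
Primer B's reverse complement is TATATCAATAATCAAG, matching the top strand at positions 80–95; it acts as a reverse primer.
The 3' ends face each other across positions 13–95, giving an 83 bp product.

Yes — an 83 bp product.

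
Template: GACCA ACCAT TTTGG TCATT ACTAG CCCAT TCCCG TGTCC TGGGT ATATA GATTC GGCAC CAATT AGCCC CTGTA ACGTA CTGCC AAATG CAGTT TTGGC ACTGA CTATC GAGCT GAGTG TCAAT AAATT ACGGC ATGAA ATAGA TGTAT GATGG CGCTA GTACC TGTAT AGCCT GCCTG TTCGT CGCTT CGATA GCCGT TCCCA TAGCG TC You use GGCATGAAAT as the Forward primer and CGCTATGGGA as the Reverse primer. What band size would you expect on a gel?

The forward primer matches the template at positions 133–142.
Reverse complement of the reverse primer: TCCCATAGCG. This occurs on the top strand at positions 201–210.
Product length = (reverse-primer end) − (forward-primer start) + 1 = 210 − 133 + 1 = 78 bp.

78 bp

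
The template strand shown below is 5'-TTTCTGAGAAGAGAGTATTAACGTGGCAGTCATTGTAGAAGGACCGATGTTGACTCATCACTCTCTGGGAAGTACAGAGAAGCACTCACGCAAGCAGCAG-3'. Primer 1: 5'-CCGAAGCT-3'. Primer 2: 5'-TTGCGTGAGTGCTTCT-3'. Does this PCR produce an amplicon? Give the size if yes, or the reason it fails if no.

Primer 1 (CCGAAGCT) does not match the top strand, and its reverse complement AGCTTCGG does not match either.
With no annealing site for primer 1, no amplification occurs.

No product — primer 1 has no binding site in the template.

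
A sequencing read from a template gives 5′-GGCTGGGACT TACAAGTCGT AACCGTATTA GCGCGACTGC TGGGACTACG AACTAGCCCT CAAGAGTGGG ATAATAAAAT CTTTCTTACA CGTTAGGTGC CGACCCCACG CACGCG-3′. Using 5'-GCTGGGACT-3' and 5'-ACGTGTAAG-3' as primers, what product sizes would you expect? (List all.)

92 bp, 55 bp

The forward primer GCTGGGACT matches the top strand at positions 2–10, 39–47.
The reverse primer's reverse complement is CTTACACGT, matching at positions 85–93.
Each forward site pairs with the reverse site to give a product ending at position 93: sizes 92, 55 bp.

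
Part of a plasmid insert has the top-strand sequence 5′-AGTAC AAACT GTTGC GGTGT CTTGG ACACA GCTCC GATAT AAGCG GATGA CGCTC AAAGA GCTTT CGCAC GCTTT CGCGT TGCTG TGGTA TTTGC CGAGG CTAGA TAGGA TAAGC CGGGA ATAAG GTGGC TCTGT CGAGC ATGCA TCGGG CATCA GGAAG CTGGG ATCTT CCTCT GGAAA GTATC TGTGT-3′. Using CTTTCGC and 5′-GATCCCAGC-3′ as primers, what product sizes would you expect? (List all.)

107 bp, 97 bp

The forward primer CTTTCGC matches the top strand at positions 62–68, 72–78.
The reverse primer's reverse complement is GCTGGGATC, matching at positions 160–168.
Each forward site pairs with the reverse site to give a product ending at position 168: sizes 107, 97 bp.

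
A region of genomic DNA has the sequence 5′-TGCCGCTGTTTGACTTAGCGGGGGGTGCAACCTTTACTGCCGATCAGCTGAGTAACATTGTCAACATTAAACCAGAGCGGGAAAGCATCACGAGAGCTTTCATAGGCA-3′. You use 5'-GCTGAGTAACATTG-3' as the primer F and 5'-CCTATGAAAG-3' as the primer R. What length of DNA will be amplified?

The forward primer matches the template at positions 47–60.
Taking the reverse complement of CCTATGAAAG gives CTTTCATAGG, found at positions 97–106 on the template; the primer anneals here to the top strand with its 3' end pointing upstream.
Product length = (reverse-primer end) − (forward-primer start) + 1 = 106 − 47 + 1 = 60 bp.

60 bp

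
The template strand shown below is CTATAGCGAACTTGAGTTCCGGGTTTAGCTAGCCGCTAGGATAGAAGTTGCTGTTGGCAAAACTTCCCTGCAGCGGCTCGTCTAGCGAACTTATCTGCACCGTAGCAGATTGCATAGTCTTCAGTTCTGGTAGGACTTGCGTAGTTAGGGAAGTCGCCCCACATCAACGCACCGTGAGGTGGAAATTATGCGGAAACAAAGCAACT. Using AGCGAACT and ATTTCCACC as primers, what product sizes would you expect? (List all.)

182 bp, 103 bp

The forward primer AGCGAACT matches the top strand at positions 5–12, 84–91.
The reverse primer's reverse complement is GGTGGAAAT, matching at positions 178–186.
Each forward site pairs with the reverse site to give a product ending at position 186: sizes 182, 103 bp.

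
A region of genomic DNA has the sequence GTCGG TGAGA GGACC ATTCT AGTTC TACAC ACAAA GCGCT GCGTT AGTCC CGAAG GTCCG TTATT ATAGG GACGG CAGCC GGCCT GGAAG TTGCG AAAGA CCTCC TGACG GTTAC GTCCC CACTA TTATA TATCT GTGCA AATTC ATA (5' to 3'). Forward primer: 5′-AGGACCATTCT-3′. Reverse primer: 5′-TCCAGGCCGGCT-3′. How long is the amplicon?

79 bp

Forward primer AGGACCATTCT is found on the top strand at positions 10–20.
Reverse complement of the reverse primer: AGCCGGCCTGGA. This occurs on the top strand at positions 77–88.
The product runs from position 10 to position 88, so its length is 88 − 10 + 1 = 79 bp.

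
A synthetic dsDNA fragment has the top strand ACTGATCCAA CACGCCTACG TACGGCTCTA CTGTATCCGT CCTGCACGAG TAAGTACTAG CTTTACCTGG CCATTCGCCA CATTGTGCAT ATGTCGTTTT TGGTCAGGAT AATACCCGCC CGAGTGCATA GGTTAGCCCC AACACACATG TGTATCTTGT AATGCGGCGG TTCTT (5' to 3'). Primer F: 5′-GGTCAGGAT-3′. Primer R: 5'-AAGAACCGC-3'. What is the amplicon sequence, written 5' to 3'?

5'-GGTCAGGATAATACCCGCCCGAGTGCATAGGTTAGCCCCAACACACATGTGTATCTTGTAATGCGGCGGTTCTT-3'

Forward primer GGTCAGGAT is found on the top strand at positions 102–110.
Taking the reverse complement of AAGAACCGC gives GCGGTTCTT, found at positions 167–175 on the template; the primer anneals here to the top strand with its 3' end pointing upstream.
The product is the template from position 102 through 175 (74 bp).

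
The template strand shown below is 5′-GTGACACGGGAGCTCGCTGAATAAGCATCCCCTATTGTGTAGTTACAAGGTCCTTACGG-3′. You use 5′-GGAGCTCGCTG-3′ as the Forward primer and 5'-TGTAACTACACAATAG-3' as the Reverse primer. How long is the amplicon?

Scanning the template, GGAGCTCGCTG occurs at positions 9–19; this primer anneals to the bottom strand there with its 3' end pointing downstream.
Taking the reverse complement of TGTAACTACACAATAG gives CTATTGTGTAGTTACA, found at positions 32–47 on the template; the primer anneals here to the top strand with its 3' end pointing upstream.
The product runs from position 9 to position 47, so its length is 47 − 9 + 1 = 39 bp.

39 bp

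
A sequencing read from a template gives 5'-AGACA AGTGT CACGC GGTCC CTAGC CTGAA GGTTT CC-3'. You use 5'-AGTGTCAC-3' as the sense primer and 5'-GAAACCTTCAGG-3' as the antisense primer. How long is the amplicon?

Forward primer AGTGTCAC is found on the top strand at positions 6–13.
Reverse complement of the reverse primer: CCTGAAGGTTTC. This occurs on the top strand at positions 25–36.
The product runs from position 6 to position 36, so its length is 36 − 6 + 1 = 31 bp.

31 bp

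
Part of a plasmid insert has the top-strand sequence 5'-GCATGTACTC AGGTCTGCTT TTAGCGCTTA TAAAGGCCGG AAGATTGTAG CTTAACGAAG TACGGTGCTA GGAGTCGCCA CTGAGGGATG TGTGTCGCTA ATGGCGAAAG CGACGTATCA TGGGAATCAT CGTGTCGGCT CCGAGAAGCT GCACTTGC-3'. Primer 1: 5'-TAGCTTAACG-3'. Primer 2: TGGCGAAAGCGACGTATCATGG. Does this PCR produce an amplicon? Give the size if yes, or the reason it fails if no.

Primer 1 (TAGCTTAACG) matches the top strand at positions 48–57 (3' end points downstream).
Primer 2 (TGGCGAAAGCGACGTATCATGG) also matches the top strand directly, at positions 102–123 — its reverse complement CCATGATACGTCGCTTTCGCCA is not present.
Both primers anneal to the bottom strand with 3' ends pointing the same way, so neither can prime synthesis back toward the other.

No product — both primers anneal to the same strand and extend in the same direction.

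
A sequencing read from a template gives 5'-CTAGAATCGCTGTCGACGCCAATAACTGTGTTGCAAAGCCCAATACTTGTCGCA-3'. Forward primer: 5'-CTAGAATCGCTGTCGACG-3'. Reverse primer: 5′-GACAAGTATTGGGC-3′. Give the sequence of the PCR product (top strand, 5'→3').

5'-CTAGAATCGCTGTCGACGCCAATAACTGTGTTGCAAAGCCCAATACTTGTC-3'

Forward primer CTAGAATCGCTGTCGACG is found on the top strand at positions 1–18.
The reverse primer's reverse complement is GCCCAATACTTGTC, which matches the template at positions 38–51.
The product is the template from position 1 through 51 (51 bp).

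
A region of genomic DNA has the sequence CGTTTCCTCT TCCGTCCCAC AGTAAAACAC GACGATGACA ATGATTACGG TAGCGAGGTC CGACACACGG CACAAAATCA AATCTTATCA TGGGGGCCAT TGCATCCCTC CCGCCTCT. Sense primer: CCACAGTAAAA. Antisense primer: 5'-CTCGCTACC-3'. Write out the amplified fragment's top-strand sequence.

The forward primer matches the template at positions 17–27.
Reverse complement of the reverse primer: GGTAGCGAG. This occurs on the top strand at positions 49–57.
The product is the template from position 17 through 57 (41 bp).

5'-CCACAGTAAAACACGACGATGACAATGATTACGGTAGCGAG-3'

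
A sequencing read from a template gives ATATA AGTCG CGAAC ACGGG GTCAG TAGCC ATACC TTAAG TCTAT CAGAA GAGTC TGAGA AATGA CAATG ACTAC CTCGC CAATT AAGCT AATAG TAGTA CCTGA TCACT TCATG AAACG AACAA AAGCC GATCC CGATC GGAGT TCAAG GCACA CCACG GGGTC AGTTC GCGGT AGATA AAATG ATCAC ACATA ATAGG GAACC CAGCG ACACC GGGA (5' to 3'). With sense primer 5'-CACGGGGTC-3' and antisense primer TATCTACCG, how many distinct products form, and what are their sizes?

The forward primer CACGGGGTC matches the top strand at positions 15–23, 157–165.
The reverse primer's reverse complement is CGGTAGATA, matching at positions 172–180.
Each forward site pairs with the reverse site to give a product ending at position 180: sizes 166, 24 bp.

Two products: 166 bp, 24 bp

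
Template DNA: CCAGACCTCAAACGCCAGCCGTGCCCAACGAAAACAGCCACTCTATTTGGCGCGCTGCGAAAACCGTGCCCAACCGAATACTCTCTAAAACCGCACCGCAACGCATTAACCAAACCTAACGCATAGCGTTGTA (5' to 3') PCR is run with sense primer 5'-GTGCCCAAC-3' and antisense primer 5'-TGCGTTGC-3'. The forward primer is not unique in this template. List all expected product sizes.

85 bp, 40 bp

The forward primer GTGCCCAAC matches the top strand at positions 21–29, 66–74.
The reverse primer's reverse complement is GCAACGCA, matching at positions 98–105.
Each forward site pairs with the reverse site to give a product ending at position 105: sizes 85, 40 bp.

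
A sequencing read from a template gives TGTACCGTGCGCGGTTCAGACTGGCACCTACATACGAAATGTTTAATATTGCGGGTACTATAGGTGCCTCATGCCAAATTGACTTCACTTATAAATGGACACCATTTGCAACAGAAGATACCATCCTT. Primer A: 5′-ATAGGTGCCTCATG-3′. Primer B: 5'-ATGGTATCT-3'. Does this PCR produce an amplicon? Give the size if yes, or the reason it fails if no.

Primer A (ATAGGTGCCTCATG) matches the top strand at positions 60–73; it acts as a forward primer.
Primer B's reverse complement is AGATACCAT, matching the top strand at positions 116–124; it acts as a reverse primer.
The 3' ends face each other across positions 60–124, giving a 65 bp product.

Yes — a 65 bp product.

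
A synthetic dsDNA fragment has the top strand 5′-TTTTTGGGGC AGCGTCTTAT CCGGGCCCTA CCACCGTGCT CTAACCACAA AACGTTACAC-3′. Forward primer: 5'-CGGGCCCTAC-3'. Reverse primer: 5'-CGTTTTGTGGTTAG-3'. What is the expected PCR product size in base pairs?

33 bp

Forward primer CGGGCCCTAC is found on the top strand at positions 22–31.
Taking the reverse complement of CGTTTTGTGGTTAG gives CTAACCACAAAACG, found at positions 41–54 on the template; the primer anneals here to the top strand with its 3' end pointing upstream.
Product length = (reverse-primer end) − (forward-primer start) + 1 = 54 − 22 + 1 = 33 bp.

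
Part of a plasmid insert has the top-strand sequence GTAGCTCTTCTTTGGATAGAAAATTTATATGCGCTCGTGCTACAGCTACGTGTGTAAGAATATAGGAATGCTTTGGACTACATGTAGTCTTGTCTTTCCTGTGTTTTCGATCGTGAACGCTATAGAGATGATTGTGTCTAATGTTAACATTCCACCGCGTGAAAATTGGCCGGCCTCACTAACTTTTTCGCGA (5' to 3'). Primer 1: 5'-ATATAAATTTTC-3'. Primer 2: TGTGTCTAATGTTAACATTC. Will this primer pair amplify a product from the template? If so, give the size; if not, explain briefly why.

No product — the primers' 3' ends point away from each other.

Primer 1 (ATATAAATTTTC) has reverse complement GAAAATTTATAT, which matches the top strand at positions 19–30; primer 1 anneals to the top strand there with its 3' end pointing upstream toward position 19.
Primer 2 (TGTGTCTAATGTTAACATTC) matches the top strand directly at positions 133–152; it anneals to the bottom strand with its 3' end pointing downstream toward position 152.
The 3' ends diverge (primer 1 extends toward position 1, primer 2 toward position 193), so the primers never converge on a shared product.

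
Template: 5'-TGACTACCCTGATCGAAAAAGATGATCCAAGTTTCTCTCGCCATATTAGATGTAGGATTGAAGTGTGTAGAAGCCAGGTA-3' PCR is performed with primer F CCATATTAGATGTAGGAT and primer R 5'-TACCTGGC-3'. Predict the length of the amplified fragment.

Scanning the template, CCATATTAGATGTAGGAT occurs at positions 41–58; this primer anneals to the bottom strand there with its 3' end pointing downstream.
Taking the reverse complement of TACCTGGC gives GCCAGGTA, found at positions 73–80 on the template; the primer anneals here to the top strand with its 3' end pointing upstream.
Amplicon spans positions 41–80: 40 bp.

40 bp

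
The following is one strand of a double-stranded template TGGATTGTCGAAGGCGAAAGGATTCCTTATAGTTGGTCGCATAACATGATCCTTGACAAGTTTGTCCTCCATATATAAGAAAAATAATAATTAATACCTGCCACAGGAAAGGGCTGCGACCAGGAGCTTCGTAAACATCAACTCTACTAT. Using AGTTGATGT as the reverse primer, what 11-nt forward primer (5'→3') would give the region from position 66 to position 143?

The reverse primer's reverse complement ACATCAACT matches the template at positions 135–143; the product starts at position 66.
The forward primer is identical to the top strand over positions 66–76: CCTCCATATAT.

5'-CCTCCATATAT-3'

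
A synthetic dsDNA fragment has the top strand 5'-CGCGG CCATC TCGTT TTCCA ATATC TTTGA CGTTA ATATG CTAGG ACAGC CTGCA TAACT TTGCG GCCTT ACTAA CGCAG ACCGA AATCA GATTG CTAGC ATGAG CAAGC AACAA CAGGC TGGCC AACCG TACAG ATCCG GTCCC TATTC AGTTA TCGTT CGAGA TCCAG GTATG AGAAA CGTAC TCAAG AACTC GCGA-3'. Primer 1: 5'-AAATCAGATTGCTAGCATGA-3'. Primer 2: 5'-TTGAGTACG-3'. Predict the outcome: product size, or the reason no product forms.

Primer 1 (AAATCAGATTGCTAGCATGA) matches the top strand at positions 85–104; it acts as a forward primer.
Primer 2's reverse complement is CGTACTCAA, matching the top strand at positions 181–189; it acts as a reverse primer.
The 3' ends face each other across positions 85–189, giving a 105 bp product.

Yes — a 105 bp product.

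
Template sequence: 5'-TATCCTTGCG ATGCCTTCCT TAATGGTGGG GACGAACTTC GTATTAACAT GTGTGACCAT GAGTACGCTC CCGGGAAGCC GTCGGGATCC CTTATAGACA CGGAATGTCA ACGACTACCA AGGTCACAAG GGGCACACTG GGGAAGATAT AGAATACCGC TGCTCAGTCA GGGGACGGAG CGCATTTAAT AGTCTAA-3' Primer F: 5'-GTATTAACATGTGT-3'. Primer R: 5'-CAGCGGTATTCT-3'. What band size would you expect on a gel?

Scanning the template, GTATTAACATGTGT occurs at positions 41–54; this primer anneals to the bottom strand there with its 3' end pointing downstream.
Taking the reverse complement of CAGCGGTATTCT gives AGAATACCGCTG, found at positions 151–162 on the template; the primer anneals here to the top strand with its 3' end pointing upstream.
The product runs from position 41 to position 162, so its length is 162 − 41 + 1 = 122 bp.

122 bp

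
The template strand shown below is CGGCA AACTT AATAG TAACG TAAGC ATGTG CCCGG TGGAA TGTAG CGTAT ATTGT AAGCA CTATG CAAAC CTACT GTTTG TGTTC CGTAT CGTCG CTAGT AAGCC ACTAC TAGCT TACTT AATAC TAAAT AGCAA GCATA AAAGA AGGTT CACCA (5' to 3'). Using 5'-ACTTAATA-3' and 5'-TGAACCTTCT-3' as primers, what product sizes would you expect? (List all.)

146 bp, 36 bp

The forward primer ACTTAATA matches the top strand at positions 7–14, 117–124.
The reverse primer's reverse complement is AGAAGGTTCA, matching at positions 143–152.
Each forward site pairs with the reverse site to give a product ending at position 152: sizes 146, 36 bp.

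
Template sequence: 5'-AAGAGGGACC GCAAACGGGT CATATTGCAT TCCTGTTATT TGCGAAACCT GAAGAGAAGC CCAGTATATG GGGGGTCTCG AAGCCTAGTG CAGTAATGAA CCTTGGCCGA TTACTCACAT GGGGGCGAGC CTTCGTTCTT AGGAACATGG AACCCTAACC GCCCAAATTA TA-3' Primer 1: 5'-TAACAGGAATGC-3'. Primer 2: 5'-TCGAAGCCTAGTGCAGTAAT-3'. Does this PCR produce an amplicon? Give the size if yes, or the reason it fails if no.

No product — the primers' 3' ends point away from each other.

Primer 1 (TAACAGGAATGC) has reverse complement GCATTCCTGTTA, which matches the top strand at positions 27–38; primer 1 anneals to the top strand there with its 3' end pointing upstream toward position 27.
Primer 2 (TCGAAGCCTAGTGCAGTAAT) matches the top strand directly at positions 78–97; it anneals to the bottom strand with its 3' end pointing downstream toward position 97.
The 3' ends diverge (primer 1 extends toward position 1, primer 2 toward position 172), so the primers never converge on a shared product.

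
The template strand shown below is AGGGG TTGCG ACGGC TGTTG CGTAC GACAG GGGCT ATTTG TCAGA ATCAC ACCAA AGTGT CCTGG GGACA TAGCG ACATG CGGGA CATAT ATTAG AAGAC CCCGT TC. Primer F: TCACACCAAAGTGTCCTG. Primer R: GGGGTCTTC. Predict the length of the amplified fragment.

57 bp

Scanning the template, TCACACCAAAGTGTCCTG occurs at positions 47–64; this primer anneals to the bottom strand there with its 3' end pointing downstream.
Reverse complement of the reverse primer: GAAGACCCC. This occurs on the top strand at positions 95–103.
Product length = (reverse-primer end) − (forward-primer start) + 1 = 103 − 47 + 1 = 57 bp.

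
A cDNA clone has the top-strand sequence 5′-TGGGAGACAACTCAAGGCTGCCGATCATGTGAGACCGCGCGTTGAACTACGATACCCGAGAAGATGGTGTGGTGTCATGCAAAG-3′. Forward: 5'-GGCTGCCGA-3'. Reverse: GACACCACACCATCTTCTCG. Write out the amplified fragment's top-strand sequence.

Forward primer GGCTGCCGA is found on the top strand at positions 16–24.
The reverse primer's reverse complement is CGAGAAGATGGTGTGGTGTC, which matches the template at positions 57–76.
The product is the template from position 16 through 76 (61 bp).

5'-GGCTGCCGATCATGTGAGACCGCGCGTTGAACTACGATACCCGAGAAGATGGTGTGGTGTC-3'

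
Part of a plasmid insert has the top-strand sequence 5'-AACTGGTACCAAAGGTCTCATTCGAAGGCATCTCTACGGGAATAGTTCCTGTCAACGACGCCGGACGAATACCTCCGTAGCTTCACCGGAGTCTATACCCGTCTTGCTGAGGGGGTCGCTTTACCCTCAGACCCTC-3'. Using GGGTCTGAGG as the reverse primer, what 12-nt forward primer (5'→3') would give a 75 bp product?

5'-GCCGGACGAATA-3'

The reverse primer's reverse complement CCTCAGACCC matches the template at positions 125–134, so the product ends at position 134.
A 75 bp product then starts at position 134 − 75 + 1 = 60.
The forward primer is identical to the top strand there: GCCGGACGAATA.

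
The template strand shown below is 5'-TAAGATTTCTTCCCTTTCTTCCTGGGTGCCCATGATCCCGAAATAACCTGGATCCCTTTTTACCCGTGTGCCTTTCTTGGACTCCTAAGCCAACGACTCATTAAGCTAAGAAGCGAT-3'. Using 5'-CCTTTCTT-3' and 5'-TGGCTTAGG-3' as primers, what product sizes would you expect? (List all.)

The forward primer CCTTTCTT matches the top strand at positions 13–20, 71–78.
The reverse primer's reverse complement is CCTAAGCCA, matching at positions 84–92.
Each forward site pairs with the reverse site to give a product ending at position 92: sizes 80, 22 bp.

80 bp, 22 bp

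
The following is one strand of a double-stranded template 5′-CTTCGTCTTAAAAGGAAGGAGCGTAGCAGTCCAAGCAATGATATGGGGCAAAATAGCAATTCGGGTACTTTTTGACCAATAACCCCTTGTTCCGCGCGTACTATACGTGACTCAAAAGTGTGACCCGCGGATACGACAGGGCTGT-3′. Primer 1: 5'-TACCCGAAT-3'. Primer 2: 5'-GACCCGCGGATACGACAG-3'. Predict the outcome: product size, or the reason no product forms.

No product — the primers' 3' ends point away from each other.

Primer 1 (TACCCGAAT) has reverse complement ATTCGGGTA, which matches the top strand at positions 59–67; primer 1 anneals to the top strand there with its 3' end pointing upstream toward position 59.
Primer 2 (GACCCGCGGATACGACAG) matches the top strand directly at positions 122–139; it anneals to the bottom strand with its 3' end pointing downstream toward position 139.
The 3' ends diverge (primer 1 extends toward position 1, primer 2 toward position 145), so the primers never converge on a shared product.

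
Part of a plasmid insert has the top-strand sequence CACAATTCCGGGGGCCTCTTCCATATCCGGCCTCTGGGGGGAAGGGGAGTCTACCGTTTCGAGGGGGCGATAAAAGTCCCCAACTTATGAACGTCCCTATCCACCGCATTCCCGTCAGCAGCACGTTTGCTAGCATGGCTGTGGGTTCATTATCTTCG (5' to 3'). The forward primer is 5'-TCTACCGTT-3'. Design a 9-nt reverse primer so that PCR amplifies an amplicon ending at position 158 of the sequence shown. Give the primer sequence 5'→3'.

The forward primer binds at positions 50–58; the product's 3' end on the top strand is position 158.
The reverse primer anneals to the top strand over positions 150–158, i.e. to TTATCTTCG.
Its sequence written 5'→3' is the reverse complement: CGAAGATAA.

5'-CGAAGATAA-3'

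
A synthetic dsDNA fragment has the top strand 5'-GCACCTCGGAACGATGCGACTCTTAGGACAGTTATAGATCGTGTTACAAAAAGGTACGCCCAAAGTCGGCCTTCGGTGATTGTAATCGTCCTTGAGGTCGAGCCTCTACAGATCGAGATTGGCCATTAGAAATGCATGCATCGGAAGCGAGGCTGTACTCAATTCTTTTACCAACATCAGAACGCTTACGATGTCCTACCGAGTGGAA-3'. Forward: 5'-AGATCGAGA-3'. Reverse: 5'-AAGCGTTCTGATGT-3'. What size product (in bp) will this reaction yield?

Scanning the template, AGATCGAGA occurs at positions 110–118; this primer anneals to the bottom strand there with its 3' end pointing downstream.
The reverse primer's reverse complement is ACATCAGAACGCTT, which matches the template at positions 174–187.
The product runs from position 110 to position 187, so its length is 187 − 110 + 1 = 78 bp.

78 bp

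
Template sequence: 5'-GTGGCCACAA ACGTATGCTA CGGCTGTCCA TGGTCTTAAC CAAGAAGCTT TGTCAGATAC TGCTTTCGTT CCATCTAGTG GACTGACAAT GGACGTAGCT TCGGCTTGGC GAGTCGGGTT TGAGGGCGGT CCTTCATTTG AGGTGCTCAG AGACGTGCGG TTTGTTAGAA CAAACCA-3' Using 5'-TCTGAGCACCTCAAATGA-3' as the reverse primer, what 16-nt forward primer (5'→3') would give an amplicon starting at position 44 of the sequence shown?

5'-GAAGCTTTGTCAGATA-3'

The reverse primer's reverse complement TCATTTGAGGTGCTCAGA matches the template at positions 134–151; the product starts at position 44.
The forward primer is identical to the top strand over positions 44–59: GAAGCTTTGTCAGATA.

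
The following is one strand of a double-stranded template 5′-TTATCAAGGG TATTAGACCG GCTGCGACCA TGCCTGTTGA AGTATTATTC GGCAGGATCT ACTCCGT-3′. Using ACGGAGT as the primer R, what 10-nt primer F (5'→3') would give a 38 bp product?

5'-ATGCCTGTTG-3'

The reverse primer's reverse complement ACTCCGT matches the template at positions 61–67, so the product ends at position 67.
A 38 bp product then starts at position 67 − 38 + 1 = 30.
The forward primer is identical to the top strand there: ATGCCTGTTG.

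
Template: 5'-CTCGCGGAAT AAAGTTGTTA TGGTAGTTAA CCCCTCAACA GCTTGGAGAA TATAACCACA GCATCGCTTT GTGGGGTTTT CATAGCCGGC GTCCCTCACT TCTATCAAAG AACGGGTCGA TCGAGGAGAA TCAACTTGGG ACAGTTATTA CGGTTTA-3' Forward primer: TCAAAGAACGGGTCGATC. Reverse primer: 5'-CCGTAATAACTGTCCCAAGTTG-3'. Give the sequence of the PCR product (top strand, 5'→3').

5'-TCAAAGAACGGGTCGATCGAGGAGAATCAACTTGGGACAGTTATTACGG-3'

Scanning the template, TCAAAGAACGGGTCGATC occurs at positions 105–122; this primer anneals to the bottom strand there with its 3' end pointing downstream.
Taking the reverse complement of CCGTAATAACTGTCCCAAGTTG gives CAACTTGGGACAGTTATTACGG, found at positions 132–153 on the template; the primer anneals here to the top strand with its 3' end pointing upstream.
The product is the template from position 105 through 153 (49 bp).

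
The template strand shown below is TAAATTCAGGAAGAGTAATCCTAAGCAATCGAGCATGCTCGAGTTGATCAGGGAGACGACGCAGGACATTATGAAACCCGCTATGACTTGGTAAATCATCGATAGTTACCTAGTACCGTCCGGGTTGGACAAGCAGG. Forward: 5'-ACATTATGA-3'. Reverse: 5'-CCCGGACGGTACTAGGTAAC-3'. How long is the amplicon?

Forward primer ACATTATGA is found on the top strand at positions 66–74.
Reverse complement of the reverse primer: GTTACCTAGTACCGTCCGGG. This occurs on the top strand at positions 105–124.
Amplicon spans positions 66–124: 59 bp.

59 bp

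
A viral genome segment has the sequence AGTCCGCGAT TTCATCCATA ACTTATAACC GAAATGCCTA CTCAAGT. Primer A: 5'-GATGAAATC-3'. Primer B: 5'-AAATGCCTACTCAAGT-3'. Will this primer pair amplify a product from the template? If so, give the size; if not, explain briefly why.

No product — the primers' 3' ends point away from each other.

Primer A (GATGAAATC) has reverse complement GATTTCATC, which matches the top strand at positions 8–16; primer A anneals to the top strand there with its 3' end pointing upstream toward position 8.
Primer B (AAATGCCTACTCAAGT) matches the top strand directly at positions 32–47; it anneals to the bottom strand with its 3' end pointing downstream toward position 47.
The 3' ends diverge (primer A extends toward position 1, primer B toward position 47), so the primers never converge on a shared product.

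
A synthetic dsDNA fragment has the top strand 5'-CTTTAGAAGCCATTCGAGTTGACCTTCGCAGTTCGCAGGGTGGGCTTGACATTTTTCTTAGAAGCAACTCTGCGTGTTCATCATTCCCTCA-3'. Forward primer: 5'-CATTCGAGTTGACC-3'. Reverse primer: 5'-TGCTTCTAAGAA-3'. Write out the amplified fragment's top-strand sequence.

5'-CATTCGAGTTGACCTTCGCAGTTCGCAGGGTGGGCTTGACATTTTTCTTAGAAGCA-3'

Scanning the template, CATTCGAGTTGACC occurs at positions 11–24; this primer anneals to the bottom strand there with its 3' end pointing downstream.
Reverse complement of the reverse primer: TTCTTAGAAGCA. This occurs on the top strand at positions 55–66.
The product is the template from position 11 through 66 (56 bp).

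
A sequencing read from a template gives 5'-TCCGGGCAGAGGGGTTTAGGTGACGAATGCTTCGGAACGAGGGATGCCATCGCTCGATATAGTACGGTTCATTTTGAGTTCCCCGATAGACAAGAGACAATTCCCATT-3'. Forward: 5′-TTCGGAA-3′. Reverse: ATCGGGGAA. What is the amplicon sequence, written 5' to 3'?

The forward primer matches the template at positions 31–37.
Taking the reverse complement of ATCGGGGAA gives TTCCCCGAT, found at positions 79–87 on the template; the primer anneals here to the top strand with its 3' end pointing upstream.
The product is the template from position 31 through 87 (57 bp).

5'-TTCGGAACGAGGGATGCCATCGCTCGATATAGTACGGTTCATTTTGAGTTCCCCGAT-3'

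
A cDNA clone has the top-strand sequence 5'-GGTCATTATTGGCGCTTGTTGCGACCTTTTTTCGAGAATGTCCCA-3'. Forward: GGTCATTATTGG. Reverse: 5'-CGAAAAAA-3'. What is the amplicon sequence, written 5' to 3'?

5'-GGTCATTATTGGCGCTTGTTGCGACCTTTTTTCG-3'

Scanning the template, GGTCATTATTGG occurs at positions 1–12; this primer anneals to the bottom strand there with its 3' end pointing downstream.
The reverse primer's reverse complement is TTTTTTCG, which matches the template at positions 27–34.
The product is the template from position 1 through 34 (34 bp).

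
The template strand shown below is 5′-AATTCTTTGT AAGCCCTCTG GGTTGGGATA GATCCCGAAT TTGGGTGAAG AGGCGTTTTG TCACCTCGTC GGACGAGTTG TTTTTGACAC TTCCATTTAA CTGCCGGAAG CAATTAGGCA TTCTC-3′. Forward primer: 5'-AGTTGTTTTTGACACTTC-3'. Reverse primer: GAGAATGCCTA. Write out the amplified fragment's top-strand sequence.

5'-AGTTGTTTTTGACACTTCCATTTAACTGCCGGAAGCAATTAGGCATTCTC-3'

The forward primer matches the template at positions 76–93.
Taking the reverse complement of GAGAATGCCTA gives TAGGCATTCTC, found at positions 115–125 on the template; the primer anneals here to the top strand with its 3' end pointing upstream.
The product is the template from position 76 through 125 (50 bp).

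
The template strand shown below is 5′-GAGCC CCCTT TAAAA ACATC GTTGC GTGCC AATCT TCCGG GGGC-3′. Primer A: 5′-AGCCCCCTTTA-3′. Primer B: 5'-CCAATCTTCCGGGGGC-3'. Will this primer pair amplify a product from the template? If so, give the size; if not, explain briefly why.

Primer A (AGCCCCCTTTA) matches the top strand at positions 2–12 (3' end points downstream).
Primer B (CCAATCTTCCGGGGGC) also matches the top strand directly, at positions 29–44 — its reverse complement GCCCCCGGAAGATTGG is not present.
Both primers anneal to the bottom strand with 3' ends pointing the same way, so neither can prime synthesis back toward the other.

No product — both primers anneal to the same strand and extend in the same direction.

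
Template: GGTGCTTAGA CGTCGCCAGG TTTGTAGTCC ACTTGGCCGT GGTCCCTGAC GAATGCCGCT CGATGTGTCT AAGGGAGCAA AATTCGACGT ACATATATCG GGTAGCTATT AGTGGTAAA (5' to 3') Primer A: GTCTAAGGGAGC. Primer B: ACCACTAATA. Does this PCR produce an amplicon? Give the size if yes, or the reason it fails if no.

Yes — a 50 bp product.

Primer A (GTCTAAGGGAGC) matches the top strand at positions 67–78; it acts as a forward primer.
Primer B's reverse complement is TATTAGTGGT, matching the top strand at positions 107–116; it acts as a reverse primer.
The 3' ends face each other across positions 67–116, giving a 50 bp product.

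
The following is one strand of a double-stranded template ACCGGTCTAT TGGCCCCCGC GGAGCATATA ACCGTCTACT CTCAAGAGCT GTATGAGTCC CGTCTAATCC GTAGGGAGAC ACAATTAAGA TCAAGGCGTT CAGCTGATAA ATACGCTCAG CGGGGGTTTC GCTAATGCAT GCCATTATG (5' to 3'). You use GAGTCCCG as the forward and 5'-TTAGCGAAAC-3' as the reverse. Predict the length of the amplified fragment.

81 bp

Forward primer GAGTCCCG is found on the top strand at positions 55–62.
Reverse complement of the reverse primer: GTTTCGCTAA. This occurs on the top strand at positions 126–135.
Amplicon spans positions 55–135: 81 bp.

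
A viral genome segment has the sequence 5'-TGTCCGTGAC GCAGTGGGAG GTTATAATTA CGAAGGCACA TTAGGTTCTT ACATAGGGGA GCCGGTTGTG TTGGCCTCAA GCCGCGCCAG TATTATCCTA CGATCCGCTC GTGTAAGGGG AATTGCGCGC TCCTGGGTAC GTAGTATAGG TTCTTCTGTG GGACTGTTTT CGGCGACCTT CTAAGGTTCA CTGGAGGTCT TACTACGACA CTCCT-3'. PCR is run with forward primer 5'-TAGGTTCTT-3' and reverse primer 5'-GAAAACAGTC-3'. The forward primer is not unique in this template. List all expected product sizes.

The forward primer TAGGTTCTT matches the top strand at positions 42–50, 147–155.
The reverse primer's reverse complement is GACTGTTTTC, matching at positions 162–171.
Each forward site pairs with the reverse site to give a product ending at position 171: sizes 130, 25 bp.

130 bp, 25 bp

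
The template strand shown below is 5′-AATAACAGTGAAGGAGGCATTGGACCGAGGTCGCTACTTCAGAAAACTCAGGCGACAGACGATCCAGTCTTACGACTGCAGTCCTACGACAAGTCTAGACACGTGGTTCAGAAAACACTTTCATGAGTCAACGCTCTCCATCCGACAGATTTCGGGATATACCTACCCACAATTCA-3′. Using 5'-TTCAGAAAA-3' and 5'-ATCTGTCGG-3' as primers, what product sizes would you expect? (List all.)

The forward primer TTCAGAAAA matches the top strand at positions 38–46, 107–115.
The reverse primer's reverse complement is CCGACAGAT, matching at positions 142–150.
Each forward site pairs with the reverse site to give a product ending at position 150: sizes 113, 44 bp.

113 bp, 44 bp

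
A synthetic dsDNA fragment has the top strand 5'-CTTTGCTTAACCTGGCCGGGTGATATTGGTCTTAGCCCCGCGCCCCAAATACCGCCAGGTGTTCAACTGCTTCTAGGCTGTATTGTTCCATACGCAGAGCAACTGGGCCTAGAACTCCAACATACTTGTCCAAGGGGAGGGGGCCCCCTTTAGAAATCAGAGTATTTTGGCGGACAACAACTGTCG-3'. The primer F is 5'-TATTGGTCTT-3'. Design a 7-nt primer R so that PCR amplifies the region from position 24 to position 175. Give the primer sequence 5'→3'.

The product's 3' end on the top strand is position 175.
The reverse primer anneals to the top strand over positions 169–175, i.e. to GGCGGAC.
Its sequence written 5'→3' is the reverse complement: GTCCGCC.

5'-GTCCGCC-3'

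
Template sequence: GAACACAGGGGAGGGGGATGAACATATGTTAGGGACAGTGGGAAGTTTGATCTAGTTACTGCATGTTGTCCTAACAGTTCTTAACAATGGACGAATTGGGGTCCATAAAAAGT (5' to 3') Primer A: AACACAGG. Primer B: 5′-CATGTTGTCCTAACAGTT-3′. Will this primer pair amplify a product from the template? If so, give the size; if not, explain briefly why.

No product — both primers anneal to the same strand and extend in the same direction.

Primer A (AACACAGG) matches the top strand at positions 2–9 (3' end points downstream).
Primer B (CATGTTGTCCTAACAGTT) also matches the top strand directly, at positions 62–79 — its reverse complement AACTGTTAGGACAACATG is not present.
Both primers anneal to the bottom strand with 3' ends pointing the same way, so neither can prime synthesis back toward the other.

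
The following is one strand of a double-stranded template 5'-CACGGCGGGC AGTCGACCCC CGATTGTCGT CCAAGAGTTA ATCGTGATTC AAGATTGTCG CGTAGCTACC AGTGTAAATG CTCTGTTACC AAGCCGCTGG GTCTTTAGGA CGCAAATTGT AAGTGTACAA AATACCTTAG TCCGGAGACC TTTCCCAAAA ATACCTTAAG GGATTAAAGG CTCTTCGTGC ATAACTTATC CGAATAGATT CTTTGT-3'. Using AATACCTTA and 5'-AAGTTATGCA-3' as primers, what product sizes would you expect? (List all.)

The forward primer AATACCTTA matches the top strand at positions 131–139, 160–168.
The reverse primer's reverse complement is TGCATAACTT, matching at positions 188–197.
Each forward site pairs with the reverse site to give a product ending at position 197: sizes 67, 38 bp.

67 bp, 38 bp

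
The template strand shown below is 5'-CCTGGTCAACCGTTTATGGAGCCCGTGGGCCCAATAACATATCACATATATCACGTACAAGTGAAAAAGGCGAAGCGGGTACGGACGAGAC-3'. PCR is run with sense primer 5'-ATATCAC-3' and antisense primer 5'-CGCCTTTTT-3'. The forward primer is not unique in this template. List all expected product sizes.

34 bp, 25 bp

The forward primer ATATCAC matches the top strand at positions 39–45, 48–54.
The reverse primer's reverse complement is AAAAAGGCG, matching at positions 64–72.
Each forward site pairs with the reverse site to give a product ending at position 72: sizes 34, 25 bp.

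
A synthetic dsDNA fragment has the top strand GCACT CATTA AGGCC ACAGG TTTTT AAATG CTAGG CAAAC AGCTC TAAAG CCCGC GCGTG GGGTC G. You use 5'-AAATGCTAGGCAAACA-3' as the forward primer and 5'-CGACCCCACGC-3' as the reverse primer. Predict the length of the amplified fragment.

41 bp

Scanning the template, AAATGCTAGGCAAACA occurs at positions 26–41; this primer anneals to the bottom strand there with its 3' end pointing downstream.
Taking the reverse complement of CGACCCCACGC gives GCGTGGGGTCG, found at positions 56–66 on the template; the primer anneals here to the top strand with its 3' end pointing upstream.
Amplicon spans positions 26–66: 41 bp.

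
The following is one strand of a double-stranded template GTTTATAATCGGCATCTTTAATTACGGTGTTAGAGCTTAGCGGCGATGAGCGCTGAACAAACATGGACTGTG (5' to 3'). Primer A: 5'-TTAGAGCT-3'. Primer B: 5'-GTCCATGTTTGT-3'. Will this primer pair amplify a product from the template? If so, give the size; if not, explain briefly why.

Yes — a 39 bp product.

Primer A (TTAGAGCT) matches the top strand at positions 30–37; it acts as a forward primer.
Primer B's reverse complement is ACAAACATGGAC, matching the top strand at positions 57–68; it acts as a reverse primer.
The 3' ends face each other across positions 30–68, giving a 39 bp product.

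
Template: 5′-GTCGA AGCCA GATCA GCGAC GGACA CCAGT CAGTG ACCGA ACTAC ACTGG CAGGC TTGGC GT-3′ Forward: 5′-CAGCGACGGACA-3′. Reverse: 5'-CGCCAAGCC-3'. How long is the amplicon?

Forward primer CAGCGACGGACA is found on the top strand at positions 14–25.
The reverse primer's reverse complement is GGCTTGGCG, which matches the template at positions 53–61.
The product runs from position 14 to position 61, so its length is 61 − 14 + 1 = 48 bp.

48 bp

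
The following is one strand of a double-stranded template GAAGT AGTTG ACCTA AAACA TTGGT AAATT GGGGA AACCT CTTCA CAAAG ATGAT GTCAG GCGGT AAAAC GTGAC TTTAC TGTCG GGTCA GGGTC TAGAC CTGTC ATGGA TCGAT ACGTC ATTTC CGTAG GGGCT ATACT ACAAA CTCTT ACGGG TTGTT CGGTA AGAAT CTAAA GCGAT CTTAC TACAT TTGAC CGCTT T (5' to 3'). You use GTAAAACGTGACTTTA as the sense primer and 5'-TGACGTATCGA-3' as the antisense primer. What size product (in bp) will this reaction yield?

Forward primer GTAAAACGTGACTTTA is found on the top strand at positions 64–79.
The reverse primer's reverse complement is TCGATACGTCA, which matches the template at positions 111–121.
Product length = (reverse-primer end) − (forward-primer start) + 1 = 121 − 64 + 1 = 58 bp.

58 bp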